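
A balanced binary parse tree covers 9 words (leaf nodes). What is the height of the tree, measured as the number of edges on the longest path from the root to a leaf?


In a balanced binary tree with n leaves the deepest leaf is ceil(log2(n)) edges below the root.
log2(9) = 3.1699
ceil(3.1699) = 4
height (edges) = 4

4


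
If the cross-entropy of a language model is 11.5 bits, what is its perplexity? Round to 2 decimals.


Perplexity formula: PP = 2^H
H = 11.5
PP = 2^11.5
Decompose: 2^11.5 = 2^11 * 2^0.5 = 2^11 * sqrt(2)
2^11 = 2048, sqrt(2) ~ 1.4142136
PP ~ 2048 * 1.4142136 = 2896.3094528
Rounded to 2 decimals: 2896.31

2896.31


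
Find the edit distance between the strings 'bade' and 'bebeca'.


Building DP table for s1='bade' (len 4) and s2='bebeca' (len 6):
       b  e  b  e  c  a
    0  1  2  3  4  5  6
  b 1  0  1  2  3  4  5
  a 2  1  1  2  3  4  4
  d 3  2  2  2  3  4  5
  e 4  3  2  3  2  3  4
Edit distance = dp[4][6] = 4

4


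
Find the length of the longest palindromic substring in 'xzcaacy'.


Scanning 'xzcaacy' for palindromic substrings.
Substring at positions 2-5: 'caac'.
Check: reverse('caac') = 'caac' -> palindrome confirmed.
Neighbouring characters ('z' / 'y') break symmetry, so it cannot extend further.
No longer palindromic substring exists; longest length = 4

4


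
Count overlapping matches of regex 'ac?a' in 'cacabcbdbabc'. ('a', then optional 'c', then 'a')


Pattern: ac?a means 'a', then optional 'c', then 'a'.
Scanning 'cacabcbdbabc' position-by-position:
  Pos 0: window 'cac' -> no
  Pos 1: window 'aca' -> MATCH
  Pos 2: window 'cab' -> no
  Pos 3: window 'abc' -> no
  Pos 4: window 'bcb' -> no
  Pos 5: window 'cbd' -> no
  Pos 6: window 'bdb' -> no
  Pos 7: window 'dba' -> no
  Pos 8: window 'bab' -> no
  Pos 9: window 'abc' -> no
  Pos 10: window 'bc' -> no
  Pos 11: window 'c' -> no
Total matches: 1

1


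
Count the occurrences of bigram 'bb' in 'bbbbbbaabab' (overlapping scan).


Scanning 'bbbbbbaabab' for bigram 'bb':
  Position 0: 'bb' -> MATCH
  Position 1: 'bb' -> MATCH
  Position 2: 'bb' -> MATCH
  Position 3: 'bb' -> MATCH
  Position 4: 'bb' -> MATCH
  Position 5: 'ba' -> no
  Position 6: 'aa' -> no
  Position 7: 'ab' -> no
  Position 8: 'ba' -> no
  Position 9: 'ab' -> no
Total matches: 5

5


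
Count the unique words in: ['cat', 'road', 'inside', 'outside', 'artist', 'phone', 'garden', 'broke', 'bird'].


Listing all tokens and tracking unique types:
  Token 1: 'cat' -> NEW (unique so far: 1)
  Token 2: 'road' -> NEW (unique so far: 2)
  Token 3: 'inside' -> NEW (unique so far: 3)
  Token 4: 'outside' -> NEW (unique so far: 4)
  Token 5: 'artist' -> NEW (unique so far: 5)
  Token 6: 'phone' -> NEW (unique so far: 6)
  Token 7: 'garden' -> NEW (unique so far: 7)
  Token 8: 'broke' -> NEW (unique so far: 8)
  Token 9: 'bird' -> NEW (unique so far: 9)
Unique types: ('artist', 'bird', 'broke', 'cat', 'garden', 'inside', 'outside', 'phone', 'road')
Vocabulary size: 9

9


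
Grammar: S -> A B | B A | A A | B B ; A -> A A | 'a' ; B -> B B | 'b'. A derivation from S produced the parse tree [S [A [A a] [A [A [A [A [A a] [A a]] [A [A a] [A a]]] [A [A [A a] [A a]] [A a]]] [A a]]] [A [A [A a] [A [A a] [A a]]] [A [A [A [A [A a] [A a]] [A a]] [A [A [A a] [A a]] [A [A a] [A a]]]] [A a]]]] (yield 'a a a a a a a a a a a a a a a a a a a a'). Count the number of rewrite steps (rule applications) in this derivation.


Every bracketed nonterminal node [X ...] in the tree is produced by exactly one rule application.
Reading the tree off as a leftmost derivation:
  Step 1: S  =>  A A   (applied S -> A A)
  Step 2: A A  =>  A A A   (applied A -> A A)
  Step 3: A A A  =>  a A A   (applied A -> a)
  Step 4: a A A  =>  a A A A   (applied A -> A A)
  Step 5: a A A A  =>  a A A A A   (applied A -> A A)
  Step 6: a A A A A  =>  a A A A A A   (applied A -> A A)
  Step 7: a A A A A A  =>  a A A A A A A   (applied A -> A A)
  Step 8: a A A A A A A  =>  a a A A A A A   (applied A -> a)
  Step 9: a a A A A A A  =>  a a a A A A A   (applied A -> a)
  Step 10: a a a A A A A  =>  a a a A A A A A   (applied A -> A A)
  Step 11: a a a A A A A A  =>  a a a a A A A A   (applied A -> a)
  Step 12: a a a a A A A A  =>  a a a a a A A A   (applied A -> a)
  Step 13: a a a a a A A A  =>  a a a a a A A A A   (applied A -> A A)
  Step 14: a a a a a A A A A  =>  a a a a a A A A A A   (applied A -> A A)
  Step 15: a a a a a A A A A A  =>  a a a a a a A A A A   (applied A -> a)
  Step 16: a a a a a a A A A A  =>  a a a a a a a A A A   (applied A -> a)
  Step 17: a a a a a a a A A A  =>  a a a a a a a a A A   (applied A -> a)
  Step 18: a a a a a a a a A A  =>  a a a a a a a a a A   (applied A -> a)
  Step 19: a a a a a a a a a A  =>  a a a a a a a a a A A   (applied A -> A A)
  Step 20: a a a a a a a a a A A  =>  a a a a a a a a a A A A   (applied A -> A A)
  Step 21: a a a a a a a a a A A A  =>  a a a a a a a a a a A A   (applied A -> a)
  Step 22: a a a a a a a a a a A A  =>  a a a a a a a a a a A A A   (applied A -> A A)
  Step 23: a a a a a a a a a a A A A  =>  a a a a a a a a a a a A A   (applied A -> a)
  Step 24: a a a a a a a a a a a A A  =>  a a a a a a a a a a a a A   (applied A -> a)
  Step 25: a a a a a a a a a a a a A  =>  a a a a a a a a a a a a A A   (applied A -> A A)
  Step 26: a a a a a a a a a a a a A A  =>  a a a a a a a a a a a a A A A   (applied A -> A A)
  Step 27: a a a a a a a a a a a a A A A  =>  a a a a a a a a a a a a A A A A   (applied A -> A A)
  Step 28: a a a a a a a a a a a a A A A A  =>  a a a a a a a a a a a a A A A A A   (applied A -> A A)
  Step 29: a a a a a a a a a a a a A A A A A  =>  a a a a a a a a a a a a a A A A A   (applied A -> a)
  Step 30: a a a a a a a a a a a a a A A A A  =>  a a a a a a a a a a a a a a A A A   (applied A -> a)
  Step 31: a a a a a a a a a a a a a a A A A  =>  a a a a a a a a a a a a a a a A A   (applied A -> a)
  Step 32: a a a a a a a a a a a a a a a A A  =>  a a a a a a a a a a a a a a a A A A   (applied A -> A A)
  Step 33: a a a a a a a a a a a a a a a A A A  =>  a a a a a a a a a a a a a a a A A A A   (applied A -> A A)
  Step 34: a a a a a a a a a a a a a a a A A A A  =>  a a a a a a a a a a a a a a a a A A A   (applied A -> a)
  Step 35: a a a a a a a a a a a a a a a a A A A  =>  a a a a a a a a a a a a a a a a a A A   (applied A -> a)
  Step 36: a a a a a a a a a a a a a a a a a A A  =>  a a a a a a a a a a a a a a a a a A A A   (applied A -> A A)
  Step 37: a a a a a a a a a a a a a a a a a A A A  =>  a a a a a a a a a a a a a a a a a a A A   (applied A -> a)
  Step 38: a a a a a a a a a a a a a a a a a a A A  =>  a a a a a a a a a a a a a a a a a a a A   (applied A -> a)
  Step 39: a a a a a a a a a a a a a a a a a a a A  =>  a a a a a a a a a a a a a a a a a a a a   (applied A -> a)
Final yield: a a a a a a a a a a a a a a a a a a a a
Total rewrite steps: 39

39


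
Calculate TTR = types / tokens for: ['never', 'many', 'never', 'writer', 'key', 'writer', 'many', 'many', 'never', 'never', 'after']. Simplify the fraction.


Tokens: 11
Unique types: ('after', 'key', 'many', 'never', 'writer') = 5
TTR = 5/11
Already in lowest terms.

5/11


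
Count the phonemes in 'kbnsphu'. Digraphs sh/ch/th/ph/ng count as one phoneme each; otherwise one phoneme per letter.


Parsing 'kbnsphu' greedily, digraphs first:
  'k' -> consonant phoneme (phonemes so far: 1)
  'b' -> consonant phoneme (phonemes so far: 2)
  'n' -> consonant phoneme (phonemes so far: 3)
  's' -> consonant phoneme (phonemes so far: 4)
  'ph' -> digraph (1 consonant phoneme) (phonemes so far: 5)
  'u' -> vowel phoneme (phonemes so far: 6)
Total phonemes: 6

6


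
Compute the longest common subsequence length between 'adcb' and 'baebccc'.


DP table for LCS of 'adcb' and 'baebccc':
       b  a  e  b  c  c  c
    0  0  0  0  0  0  0  0
  a 0  0  1  1  1  1  1  1
  d 0  0  1  1  1  1  1  1
  c 0  0  1  1  1  2  2  2
  b 0  1  1  1  2  2  2  2
LCS: 'ac'
LCS length = 2

2


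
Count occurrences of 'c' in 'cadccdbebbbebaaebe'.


Scanning 'cadccdbebbbebaaebe' for 'c':
  Position 0: 'c' -> MATCH (count: 1)
  Position 3: 'c' -> MATCH (count: 2)
  Position 4: 'c' -> MATCH (count: 3)
Total occurrences of 'c': 3

3


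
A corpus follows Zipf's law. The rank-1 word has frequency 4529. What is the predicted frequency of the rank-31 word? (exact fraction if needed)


Zipf's law: freq(rank) = f1 / rank
f1 = 4529, rank = 31
freq = 4529 / 31
GCD(4529, 31) = 1
Simplified: 4529/31

4529/31


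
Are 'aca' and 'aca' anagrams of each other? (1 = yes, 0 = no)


Sort characters of 'aca': 'aac'
Sort characters of 'aca': 'aac'
Sorted forms match -> they ARE anagrams
Result: 1

1


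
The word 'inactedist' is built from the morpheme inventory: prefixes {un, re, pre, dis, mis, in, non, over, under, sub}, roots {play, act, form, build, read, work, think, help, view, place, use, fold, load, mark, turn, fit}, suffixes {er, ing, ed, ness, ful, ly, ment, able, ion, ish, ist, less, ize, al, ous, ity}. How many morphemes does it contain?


Segmenting 'inactedist' against the inventory:
  'in' -> prefix (morpheme 1)
  'act' -> root (morpheme 2)
  'ed' -> suffix (morpheme 3)
  'ist' -> suffix (morpheme 4)
Total morphemes: 4

4


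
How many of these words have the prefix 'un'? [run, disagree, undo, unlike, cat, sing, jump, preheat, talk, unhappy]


Checking each word for prefix 'un':
  'run' -> no (count: 0)
  'disagree' -> no (count: 0)
  'undo' -> YES, starts with 'un' (count: 1)
  'unlike' -> YES, starts with 'un' (count: 2)
  'cat' -> no (count: 2)
  'sing' -> no (count: 2)
  'jump' -> no (count: 2)
  'preheat' -> no (count: 2)
  'talk' -> no (count: 2)
  'unhappy' -> YES, starts with 'un' (count: 3)
Total with prefix 'un': 3

3


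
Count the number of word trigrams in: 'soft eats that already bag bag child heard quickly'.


Word trigrams from [9] words:
  Trigram 1: (soft eats that)
  Trigram 2: (eats that already)
  Trigram 3: (that already bag)
  Trigram 4: (already bag bag)
  Trigram 5: (bag bag child)
  Trigram 6: (bag child heard)
  Trigram 7: (child heard quickly)
Total word trigrams: 9 - 2 = 7

7


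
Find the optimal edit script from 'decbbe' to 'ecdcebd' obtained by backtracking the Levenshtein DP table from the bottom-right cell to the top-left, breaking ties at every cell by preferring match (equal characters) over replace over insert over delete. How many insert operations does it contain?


Edit distance = 5. Backtracking from cell (6, 7) with preference match > replace > insert > delete,
then listing the resulting alignment 'decbbe' -> 'ecdcebd' left to right:
  Step 1: insert 'e' [insertion #1]
  Step 2: replace d->c
  Step 3: replace e->d
  Step 4: keep 'c'
  Step 5: replace b->e
  Step 6: keep 'b'
  Step 7: replace e->d
Total insertions: 1

1


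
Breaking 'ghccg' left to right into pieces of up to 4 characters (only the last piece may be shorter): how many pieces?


'ghccg' has 5 characters.
Chunking with max size 4:
  Chunk 1: 'ghcc' (positions 0-3)
  Chunk 2: 'g' (positions 4-4)
Total chunks: ceil(5 / 4) = 2

2


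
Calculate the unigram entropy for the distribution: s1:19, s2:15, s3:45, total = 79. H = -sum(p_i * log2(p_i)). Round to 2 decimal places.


Computing entropy H = -sum(p_i * log2(p_i)):
  s1: p = 19/79 = 0.2405, -p*log2(p) = 0.4944
  s2: p = 15/79 = 0.1899, -p*log2(p) = 0.4551
  s3: p = 45/79 = 0.5696, -p*log2(p) = 0.4625
H = sum of terms = 1.4120
Rounded to 2 decimals: 1.41

1.41


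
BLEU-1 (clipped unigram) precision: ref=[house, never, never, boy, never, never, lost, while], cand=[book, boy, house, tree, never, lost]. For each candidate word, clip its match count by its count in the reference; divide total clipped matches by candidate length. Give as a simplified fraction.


Reference word counts: {'boy': 1, 'house': 1, 'lost': 1, 'never': 4, 'while': 1}
Checking each candidate word (with clipping):
  'book' -> not in reference -> no match (matches: 0)
  'boy' -> in reference (ref count 1, used 1/1) -> match (matches: 1)
  'house' -> in reference (ref count 1, used 1/1) -> match (matches: 2)
  'tree' -> not in reference -> no match (matches: 2)
  'never' -> in reference (ref count 4, used 1/4) -> match (matches: 3)
  'lost' -> in reference (ref count 1, used 1/1) -> match (matches: 4)
Clipped matches: 4, Candidate length: 6
Precision = 4/6 = 2/3

2/3


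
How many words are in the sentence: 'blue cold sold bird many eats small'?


Counting words by splitting on spaces:
  Word 1: 'blue'
  Word 2: 'cold'
  Word 3: 'sold'
  Word 4: 'bird'
  Word 5: 'many'
  Word 6: 'eats'
  Word 7: 'small'
Total words: 7

7


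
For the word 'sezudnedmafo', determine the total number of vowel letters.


Scanning each character of 'sezudnedmafo':
  Position 1: 's' -> consonant (running count: 0)
  Position 2: 'e' -> vowel (running count: 1)
  Position 3: 'z' -> consonant (running count: 1)
  Position 4: 'u' -> vowel (running count: 2)
  Position 5: 'd' -> consonant (running count: 2)
  Position 6: 'n' -> consonant (running count: 2)
  Position 7: 'e' -> vowel (running count: 3)
  Position 8: 'd' -> consonant (running count: 3)
  Position 9: 'm' -> consonant (running count: 3)
  Position 10: 'a' -> vowel (running count: 4)
  Position 11: 'f' -> consonant (running count: 4)
  Position 12: 'o' -> vowel (running count: 5)
Total vowels: 5

5


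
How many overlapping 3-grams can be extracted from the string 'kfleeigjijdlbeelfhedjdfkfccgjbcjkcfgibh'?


String 'kfleeigjijdlbeelfhedjdfkfccgjbcjkcfgibh' has length L = 39.
Number of overlapping n-grams = L - n + 1
Substituting: 39 - 3 + 1 = 37

37


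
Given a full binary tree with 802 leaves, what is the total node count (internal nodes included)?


Leaf nodes (terminals): 802
Internal nodes = n - 1 = 802 - 1 = 801
Total = leaves + internal = 802 + 801 = 1603

1603


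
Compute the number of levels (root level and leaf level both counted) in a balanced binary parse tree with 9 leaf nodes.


In a balanced binary tree with n leaves the deepest leaf is ceil(log2(n)) edges below the root,
so counting node levels inclusive of root and leaves gives ceil(log2(n)) + 1 levels.
log2(9) = 3.1699
ceil(3.1699) = 4
levels = 4 + 1 = 5

5


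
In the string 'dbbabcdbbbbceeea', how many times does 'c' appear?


Scanning 'dbbabcdbbbbceeea' for 'c':
  Position 5: 'c' -> MATCH (count: 1)
  Position 11: 'c' -> MATCH (count: 2)
Total occurrences of 'c': 2

2


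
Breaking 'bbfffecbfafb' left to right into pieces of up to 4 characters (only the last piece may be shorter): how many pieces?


'bbfffecbfafb' has 12 characters.
Chunking with max size 4:
  Chunk 1: 'bbff' (positions 0-3)
  Chunk 2: 'fecb' (positions 4-7)
  Chunk 3: 'fafb' (positions 8-11)
Total chunks: ceil(12 / 4) = 3

3


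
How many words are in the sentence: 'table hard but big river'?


Counting words by splitting on spaces:
  Word 1: 'table'
  Word 2: 'hard'
  Word 3: 'but'
  Word 4: 'big'
  Word 5: 'river'
Total words: 5

5


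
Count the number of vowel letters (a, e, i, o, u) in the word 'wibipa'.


Scanning each character of 'wibipa':
  Position 1: 'w' -> consonant (running count: 0)
  Position 2: 'i' -> vowel (running count: 1)
  Position 3: 'b' -> consonant (running count: 1)
  Position 4: 'i' -> vowel (running count: 2)
  Position 5: 'p' -> consonant (running count: 2)
  Position 6: 'a' -> vowel (running count: 3)
Total vowels: 3

3


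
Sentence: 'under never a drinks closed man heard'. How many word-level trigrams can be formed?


Word trigrams from [7] words:
  Trigram 1: (under never a)
  Trigram 2: (never a drinks)
  Trigram 3: (a drinks closed)
  Trigram 4: (drinks closed man)
  Trigram 5: (closed man heard)
Total word trigrams: 7 - 2 = 5

5


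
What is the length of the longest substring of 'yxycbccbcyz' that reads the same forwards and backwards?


Scanning 'yxycbccbcyz' for palindromic substrings.
Substring at positions 2-9: 'ycbccbcy'.
Check: reverse('ycbccbcy') = 'ycbccbcy' -> palindrome confirmed.
Neighbouring characters ('x' / 'z') break symmetry, so it cannot extend further.
No longer palindromic substring exists; longest length = 8

8


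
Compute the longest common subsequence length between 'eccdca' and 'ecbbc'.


DP table for LCS of 'eccdca' and 'ecbbc':
       e  c  b  b  c
    0  0  0  0  0  0
  e 0  1  1  1  1  1
  c 0  1  2  2  2  2
  c 0  1  2  2  2  3
  d 0  1  2  2  2  3
  c 0  1  2  2  2  3
  a 0  1  2  2  2  3
LCS: 'ecc'
LCS length = 3

3


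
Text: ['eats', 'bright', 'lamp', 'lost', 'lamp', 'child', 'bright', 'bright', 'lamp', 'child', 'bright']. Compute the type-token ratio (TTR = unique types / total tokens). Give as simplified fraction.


Tokens: 11
Unique types: ('bright', 'child', 'eats', 'lamp', 'lost') = 5
TTR = 5/11
Already in lowest terms.

5/11


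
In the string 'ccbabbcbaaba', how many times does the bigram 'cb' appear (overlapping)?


Scanning 'ccbabbcbaaba' for bigram 'cb':
  Position 0: 'cc' -> no
  Position 1: 'cb' -> MATCH
  Position 2: 'ba' -> no
  Position 3: 'ab' -> no
  Position 4: 'bb' -> no
  Position 5: 'bc' -> no
  Position 6: 'cb' -> MATCH
  Position 7: 'ba' -> no
  Position 8: 'aa' -> no
  Position 9: 'ab' -> no
  Position 10: 'ba' -> no
Total matches: 2

2


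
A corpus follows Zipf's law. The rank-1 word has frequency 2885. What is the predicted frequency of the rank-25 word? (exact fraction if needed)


Zipf's law: freq(rank) = f1 / rank
f1 = 2885, rank = 25
freq = 2885 / 25
GCD(2885, 25) = 5
Simplified: 577/5

577/5


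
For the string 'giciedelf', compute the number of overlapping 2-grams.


String 'giciedelf' has length L = 9.
Number of overlapping n-grams = L - n + 1
Substituting: 9 - 2 + 1 = 8

8


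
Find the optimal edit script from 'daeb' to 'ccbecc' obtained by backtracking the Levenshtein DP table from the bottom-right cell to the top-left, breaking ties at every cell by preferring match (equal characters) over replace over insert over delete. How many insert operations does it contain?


Edit distance = 5. Backtracking from cell (4, 6) with preference match > replace > insert > delete,
then listing the resulting alignment 'daeb' -> 'ccbecc' left to right:
  Step 1: insert 'c' [insertion #1]
  Step 2: replace d->c
  Step 3: replace a->b
  Step 4: keep 'e'
  Step 5: insert 'c' [insertion #2]
  Step 6: replace b->c
Total insertions: 2

2


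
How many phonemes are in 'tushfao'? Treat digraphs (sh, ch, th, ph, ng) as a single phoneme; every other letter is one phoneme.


Parsing 'tushfao' greedily, digraphs first:
  't' -> consonant phoneme (phonemes so far: 1)
  'u' -> vowel phoneme (phonemes so far: 2)
  'sh' -> digraph (1 consonant phoneme) (phonemes so far: 3)
  'f' -> consonant phoneme (phonemes so far: 4)
  'a' -> vowel phoneme (phonemes so far: 5)
  'o' -> vowel phoneme (phonemes so far: 6)
Total phonemes: 6

6


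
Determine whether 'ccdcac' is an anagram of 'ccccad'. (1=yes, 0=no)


Sort characters of 'ccdcac': 'accccd'
Sort characters of 'ccccad': 'accccd'
Sorted forms match -> they ARE anagrams
Result: 1

1


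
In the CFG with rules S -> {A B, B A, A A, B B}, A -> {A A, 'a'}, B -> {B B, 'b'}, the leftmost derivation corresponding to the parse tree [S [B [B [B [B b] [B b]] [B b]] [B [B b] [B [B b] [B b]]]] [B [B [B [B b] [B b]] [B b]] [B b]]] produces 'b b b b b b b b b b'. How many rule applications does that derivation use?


Every bracketed nonterminal node [X ...] in the tree is produced by exactly one rule application.
Reading the tree off as a leftmost derivation:
  Step 1: S  =>  B B   (applied S -> B B)
  Step 2: B B  =>  B B B   (applied B -> B B)
  Step 3: B B B  =>  B B B B   (applied B -> B B)
  Step 4: B B B B  =>  B B B B B   (applied B -> B B)
  Step 5: B B B B B  =>  b B B B B   (applied B -> b)
  Step 6: b B B B B  =>  b b B B B   (applied B -> b)
  Step 7: b b B B B  =>  b b b B B   (applied B -> b)
  Step 8: b b b B B  =>  b b b B B B   (applied B -> B B)
  Step 9: b b b B B B  =>  b b b b B B   (applied B -> b)
  Step 10: b b b b B B  =>  b b b b B B B   (applied B -> B B)
  Step 11: b b b b B B B  =>  b b b b b B B   (applied B -> b)
  Step 12: b b b b b B B  =>  b b b b b b B   (applied B -> b)
  Step 13: b b b b b b B  =>  b b b b b b B B   (applied B -> B B)
  Step 14: b b b b b b B B  =>  b b b b b b B B B   (applied B -> B B)
  Step 15: b b b b b b B B B  =>  b b b b b b B B B B   (applied B -> B B)
  Step 16: b b b b b b B B B B  =>  b b b b b b b B B B   (applied B -> b)
  Step 17: b b b b b b b B B B  =>  b b b b b b b b B B   (applied B -> b)
  Step 18: b b b b b b b b B B  =>  b b b b b b b b b B   (applied B -> b)
  Step 19: b b b b b b b b b B  =>  b b b b b b b b b b   (applied B -> b)
Final yield: b b b b b b b b b b
Total rewrite steps: 19

19


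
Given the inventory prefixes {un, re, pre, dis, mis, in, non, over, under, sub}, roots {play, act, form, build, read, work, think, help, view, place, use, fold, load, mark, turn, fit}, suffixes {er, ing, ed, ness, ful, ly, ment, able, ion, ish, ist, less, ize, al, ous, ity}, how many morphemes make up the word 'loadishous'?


Segmenting 'loadishous' against the inventory:
  'load' -> root (morpheme 1)
  'ish' -> suffix (morpheme 2)
  'ous' -> suffix (morpheme 3)
Total morphemes: 3

3


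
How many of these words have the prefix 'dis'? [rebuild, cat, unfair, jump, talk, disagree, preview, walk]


Checking each word for prefix 'dis':
  'rebuild' -> no (count: 0)
  'cat' -> no (count: 0)
  'unfair' -> no (count: 0)
  'jump' -> no (count: 0)
  'talk' -> no (count: 0)
  'disagree' -> YES, starts with 'dis' (count: 1)
  'preview' -> no (count: 1)
  'walk' -> no (count: 1)
Total with prefix 'dis': 1

1


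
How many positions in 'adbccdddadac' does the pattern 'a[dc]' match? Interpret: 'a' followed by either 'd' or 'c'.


Pattern: a[dc] means 'a' followed by either 'd' or 'c'.
Scanning 'adbccdddadac' position-by-position:
  Pos 0: window 'ad' -> MATCH
  Pos 1: window 'db' -> no
  Pos 2: window 'bc' -> no
  Pos 3: window 'cc' -> no
  Pos 4: window 'cd' -> no
  Pos 5: window 'dd' -> no
  Pos 6: window 'dd' -> no
  Pos 7: window 'da' -> no
  Pos 8: window 'ad' -> MATCH
  Pos 9: window 'da' -> no
  Pos 10: window 'ac' -> MATCH
  Pos 11: window 'c' -> no
Total matches: 3

3


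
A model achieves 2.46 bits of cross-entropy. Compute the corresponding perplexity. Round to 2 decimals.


Perplexity formula: PP = 2^H
H = 2.46
PP = 2^2.46
Decompose: 2^2.46 = 2^2 * 2^0.46
2^2 = 4, 2^0.46 ~ 1.3755418
PP ~ 4 * 1.3755418 = 5.5021672
Rounded to 2 decimals: 5.50

5.50


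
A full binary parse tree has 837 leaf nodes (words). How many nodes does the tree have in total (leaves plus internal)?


Leaf nodes (terminals): 837
Internal nodes = n - 1 = 837 - 1 = 836
Total = leaves + internal = 837 + 836 = 1673

1673


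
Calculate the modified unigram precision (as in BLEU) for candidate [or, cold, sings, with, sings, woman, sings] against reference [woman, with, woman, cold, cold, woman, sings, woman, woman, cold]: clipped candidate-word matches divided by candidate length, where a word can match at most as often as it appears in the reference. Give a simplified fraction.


Reference word counts: {'cold': 3, 'sings': 1, 'with': 1, 'woman': 5}
Checking each candidate word (with clipping):
  'or' -> not in reference -> no match (matches: 0)
  'cold' -> in reference (ref count 3, used 1/3) -> match (matches: 1)
  'sings' -> in reference (ref count 1, used 1/1) -> match (matches: 2)
  'with' -> in reference (ref count 1, used 1/1) -> match (matches: 3)
  'sings' -> ref count 1 already used up (1/1) -> clipped, no match (matches: 3)
  'woman' -> in reference (ref count 5, used 1/5) -> match (matches: 4)
  'sings' -> ref count 1 already used up (1/1) -> clipped, no match (matches: 4)
Clipped matches: 4, Candidate length: 7
Precision = 4/7

4/7


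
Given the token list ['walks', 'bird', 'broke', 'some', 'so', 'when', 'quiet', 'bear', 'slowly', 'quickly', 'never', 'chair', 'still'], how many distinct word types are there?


Listing all tokens and tracking unique types:
  Token 1: 'walks' -> NEW (unique so far: 1)
  Token 2: 'bird' -> NEW (unique so far: 2)
  Token 3: 'broke' -> NEW (unique so far: 3)
  Token 4: 'some' -> NEW (unique so far: 4)
  Token 5: 'so' -> NEW (unique so far: 5)
  Token 6: 'when' -> NEW (unique so far: 6)
  Token 7: 'quiet' -> NEW (unique so far: 7)
  Token 8: 'bear' -> NEW (unique so far: 8)
  Token 9: 'slowly' -> NEW (unique so far: 9)
  Token 10: 'quickly' -> NEW (unique so far: 10)
  Token 11: 'never' -> NEW (unique so far: 11)
  Token 12: 'chair' -> NEW (unique so far: 12)
  Token 13: 'still' -> NEW (unique so far: 13)
Unique types: ('bear', 'bird', 'broke', 'chair', 'never', 'quickly', 'quiet', 'slowly', 'so', 'some', 'still', 'walks', 'when')
Vocabulary size: 13

13


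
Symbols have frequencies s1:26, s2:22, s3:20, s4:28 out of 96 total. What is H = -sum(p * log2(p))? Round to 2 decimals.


Computing entropy H = -sum(p_i * log2(p_i)):
  s1: p = 26/96 = 0.2708, -p*log2(p) = 0.5104
  s2: p = 22/96 = 0.2292, -p*log2(p) = 0.4871
  s3: p = 20/96 = 0.2083, -p*log2(p) = 0.4715
  s4: p = 28/96 = 0.2917, -p*log2(p) = 0.5185
H = sum of terms = 1.9875
Rounded to 2 decimals: 1.99

1.99


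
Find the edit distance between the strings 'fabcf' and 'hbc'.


Building DP table for s1='fabcf' (len 5) and s2='hbc' (len 3):
       h  b  c
    0  1  2  3
  f 1  1  2  3
  a 2  2  2  3
  b 3  3  2  3
  c 4  4  3  2
  f 5  5  4  3
Edit distance = dp[5][3] = 3

3


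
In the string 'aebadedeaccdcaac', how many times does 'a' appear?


Scanning 'aebadedeaccdcaac' for 'a':
  Position 0: 'a' -> MATCH (count: 1)
  Position 3: 'a' -> MATCH (count: 2)
  Position 8: 'a' -> MATCH (count: 3)
  Position 13: 'a' -> MATCH (count: 4)
  Position 14: 'a' -> MATCH (count: 5)
Total occurrences of 'a': 5

5


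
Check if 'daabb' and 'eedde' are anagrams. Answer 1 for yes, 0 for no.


Sort characters of 'daabb': 'aabbd'
Sort characters of 'eedde': 'ddeee'
Sorted forms differ -> they are NOT anagrams
Result: 0

0


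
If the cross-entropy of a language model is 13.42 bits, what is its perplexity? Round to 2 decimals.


Perplexity formula: PP = 2^H
H = 13.42
PP = 2^13.42
Decompose: 2^13.42 = 2^13 * 2^0.42
2^13 = 8192, 2^0.42 ~ 1.3379276
PP ~ 8192 * 1.3379276 = 10960.3028992
Rounded to 2 decimals: 10960.30

10960.30


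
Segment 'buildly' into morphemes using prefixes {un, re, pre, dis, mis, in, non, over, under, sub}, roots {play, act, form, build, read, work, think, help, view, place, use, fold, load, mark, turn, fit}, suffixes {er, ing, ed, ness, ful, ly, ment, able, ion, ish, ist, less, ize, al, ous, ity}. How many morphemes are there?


Segmenting 'buildly' against the inventory:
  'build' -> root (morpheme 1)
  'ly' -> suffix (morpheme 2)
Total morphemes: 2

2


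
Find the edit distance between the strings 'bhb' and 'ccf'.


Building DP table for s1='bhb' (len 3) and s2='ccf' (len 3):
       c  c  f
    0  1  2  3
  b 1  1  2  3
  h 2  2  2  3
  b 3  3  3  3
Edit distance = dp[3][3] = 3

3


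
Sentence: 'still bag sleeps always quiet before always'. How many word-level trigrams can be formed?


Word trigrams from [7] words:
  Trigram 1: (still bag sleeps)
  Trigram 2: (bag sleeps always)
  Trigram 3: (sleeps always quiet)
  Trigram 4: (always quiet before)
  Trigram 5: (quiet before always)
Total word trigrams: 7 - 2 = 5

5


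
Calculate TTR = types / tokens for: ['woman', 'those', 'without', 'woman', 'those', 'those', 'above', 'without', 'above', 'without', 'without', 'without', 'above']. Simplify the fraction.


Tokens: 13
Unique types: ('above', 'those', 'without', 'woman') = 4
TTR = 4/13
Already in lowest terms.

4/13


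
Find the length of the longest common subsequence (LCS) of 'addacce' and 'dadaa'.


DP table for LCS of 'addacce' and 'dadaa':
       d  a  d  a  a
    0  0  0  0  0  0
  a 0  0  1  1  1  1
  d 0  1  1  2  2  2
  d 0  1  1  2  2  2
  a 0  1  2  2  3  3
  c 0  1  2  2  3  3
  c 0  1  2  2  3  3
  e 0  1  2  2  3  3
LCS: 'ada'
LCS length = 3

3


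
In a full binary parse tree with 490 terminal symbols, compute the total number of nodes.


Leaf nodes (terminals): 490
Internal nodes = n - 1 = 490 - 1 = 489
Total = leaves + internal = 490 + 489 = 979

979


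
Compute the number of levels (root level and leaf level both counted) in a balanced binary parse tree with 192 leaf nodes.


In a balanced binary tree with n leaves the deepest leaf is ceil(log2(n)) edges below the root,
so counting node levels inclusive of root and leaves gives ceil(log2(n)) + 1 levels.
log2(192) = 7.5850
ceil(7.5850) = 8
levels = 8 + 1 = 9

9


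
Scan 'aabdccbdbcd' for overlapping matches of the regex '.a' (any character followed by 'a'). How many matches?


Pattern: .a means any character followed by 'a'.
Scanning 'aabdccbdbcd' position-by-position:
  Pos 0: window 'aa' -> MATCH
  Pos 1: window 'ab' -> no
  Pos 2: window 'bd' -> no
  Pos 3: window 'dc' -> no
  Pos 4: window 'cc' -> no
  Pos 5: window 'cb' -> no
  Pos 6: window 'bd' -> no
  Pos 7: window 'db' -> no
  Pos 8: window 'bc' -> no
  Pos 9: window 'cd' -> no
  Pos 10: window 'd' -> no
Total matches: 1

1


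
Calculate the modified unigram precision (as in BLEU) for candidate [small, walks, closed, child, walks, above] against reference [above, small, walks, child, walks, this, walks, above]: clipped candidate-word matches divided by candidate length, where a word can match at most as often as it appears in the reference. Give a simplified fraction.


Reference word counts: {'above': 2, 'child': 1, 'small': 1, 'this': 1, 'walks': 3}
Checking each candidate word (with clipping):
  'small' -> in reference (ref count 1, used 1/1) -> match (matches: 1)
  'walks' -> in reference (ref count 3, used 1/3) -> match (matches: 2)
  'closed' -> not in reference -> no match (matches: 2)
  'child' -> in reference (ref count 1, used 1/1) -> match (matches: 3)
  'walks' -> in reference (ref count 3, used 2/3) -> match (matches: 4)
  'above' -> in reference (ref count 2, used 1/2) -> match (matches: 5)
Clipped matches: 5, Candidate length: 6
Precision = 5/6

5/6


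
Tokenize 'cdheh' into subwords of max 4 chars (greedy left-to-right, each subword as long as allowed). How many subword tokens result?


'cdheh' has 5 characters.
Chunking with max size 4:
  Chunk 1: 'cdhe' (positions 0-3)
  Chunk 2: 'h' (positions 4-4)
Total chunks: ceil(5 / 4) = 2

2


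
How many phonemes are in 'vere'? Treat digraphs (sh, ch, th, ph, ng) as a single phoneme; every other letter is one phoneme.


Parsing 'vere' greedily, digraphs first:
  'v' -> consonant phoneme (phonemes so far: 1)
  'e' -> vowel phoneme (phonemes so far: 2)
  'r' -> consonant phoneme (phonemes so far: 3)
  'e' -> vowel phoneme (phonemes so far: 4)
Total phonemes: 4

4


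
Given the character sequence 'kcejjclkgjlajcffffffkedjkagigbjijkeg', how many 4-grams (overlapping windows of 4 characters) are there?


String 'kcejjclkgjlajcffffffkedjkagigbjijkeg' has length L = 36.
Number of overlapping n-grams = L - n + 1
Substituting: 36 - 4 + 1 = 33

33


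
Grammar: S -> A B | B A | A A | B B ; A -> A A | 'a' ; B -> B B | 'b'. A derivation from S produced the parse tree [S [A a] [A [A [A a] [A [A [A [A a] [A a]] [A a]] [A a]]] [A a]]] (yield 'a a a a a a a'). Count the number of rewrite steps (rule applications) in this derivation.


Every bracketed nonterminal node [X ...] in the tree is produced by exactly one rule application.
Reading the tree off as a leftmost derivation:
  Step 1: S  =>  A A   (applied S -> A A)
  Step 2: A A  =>  a A   (applied A -> a)
  Step 3: a A  =>  a A A   (applied A -> A A)
  Step 4: a A A  =>  a A A A   (applied A -> A A)
  Step 5: a A A A  =>  a a A A   (applied A -> a)
  Step 6: a a A A  =>  a a A A A   (applied A -> A A)
  Step 7: a a A A A  =>  a a A A A A   (applied A -> A A)
  Step 8: a a A A A A  =>  a a A A A A A   (applied A -> A A)
  Step 9: a a A A A A A  =>  a a a A A A A   (applied A -> a)
  Step 10: a a a A A A A  =>  a a a a A A A   (applied A -> a)
  Step 11: a a a a A A A  =>  a a a a a A A   (applied A -> a)
  Step 12: a a a a a A A  =>  a a a a a a A   (applied A -> a)
  Step 13: a a a a a a A  =>  a a a a a a a   (applied A -> a)
Final yield: a a a a a a a
Total rewrite steps: 13

13


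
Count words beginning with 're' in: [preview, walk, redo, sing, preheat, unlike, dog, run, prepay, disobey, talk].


Checking each word for prefix 're':
  'preview' -> no (count: 0)
  'walk' -> no (count: 0)
  'redo' -> YES, starts with 're' (count: 1)
  'sing' -> no (count: 1)
  'preheat' -> no (count: 1)
  'unlike' -> no (count: 1)
  'dog' -> no (count: 1)
  'run' -> no (count: 1)
  'prepay' -> no (count: 1)
  'disobey' -> no (count: 1)
  'talk' -> no (count: 1)
Total with prefix 're': 1

1


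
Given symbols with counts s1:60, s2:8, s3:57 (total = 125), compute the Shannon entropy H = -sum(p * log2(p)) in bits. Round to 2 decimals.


Computing entropy H = -sum(p_i * log2(p_i)):
  s1: p = 60/125 = 0.4800, -p*log2(p) = 0.5083
  s2: p = 8/125 = 0.0640, -p*log2(p) = 0.2538
  s3: p = 57/125 = 0.4560, -p*log2(p) = 0.5166
H = sum of terms = 1.2787
Rounded to 2 decimals: 1.28

1.28


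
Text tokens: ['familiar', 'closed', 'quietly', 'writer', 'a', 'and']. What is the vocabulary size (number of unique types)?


Listing all tokens and tracking unique types:
  Token 1: 'familiar' -> NEW (unique so far: 1)
  Token 2: 'closed' -> NEW (unique so far: 2)
  Token 3: 'quietly' -> NEW (unique so far: 3)
  Token 4: 'writer' -> NEW (unique so far: 4)
  Token 5: 'a' -> NEW (unique so far: 5)
  Token 6: 'and' -> NEW (unique so far: 6)
Unique types: ('a', 'and', 'closed', 'familiar', 'quietly', 'writer')
Vocabulary size: 6

6


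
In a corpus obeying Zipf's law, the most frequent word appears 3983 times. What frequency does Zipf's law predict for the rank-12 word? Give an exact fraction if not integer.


Zipf's law: freq(rank) = f1 / rank
f1 = 3983, rank = 12
freq = 3983 / 12
GCD(3983, 12) = 1
Simplified: 3983/12

3983/12


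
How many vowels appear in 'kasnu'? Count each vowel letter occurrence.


Scanning each character of 'kasnu':
  Position 1: 'k' -> consonant (running count: 0)
  Position 2: 'a' -> vowel (running count: 1)
  Position 3: 's' -> consonant (running count: 1)
  Position 4: 'n' -> consonant (running count: 1)
  Position 5: 'u' -> vowel (running count: 2)
Total vowels: 2

2


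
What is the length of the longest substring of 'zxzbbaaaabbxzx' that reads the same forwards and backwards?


Scanning 'zxzbbaaaabbxzx' for palindromic substrings.
Substring at positions 3-10: 'bbaaaabb'.
Check: reverse('bbaaaabb') = 'bbaaaabb' -> palindrome confirmed.
Neighbouring characters ('z' / 'x') break symmetry, so it cannot extend further.
No longer palindromic substring exists; longest length = 8

8


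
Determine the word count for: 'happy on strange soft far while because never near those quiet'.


Counting words by splitting on spaces:
  Word 1: 'happy'
  Word 2: 'on'
  Word 3: 'strange'
  Word 4: 'soft'
  Word 5: 'far'
  Word 6: 'while'
  Word 7: 'because'
  Word 8: 'never'
  Word 9: 'near'
  Word 10: 'those'
  Word 11: 'quiet'
Total words: 11

11


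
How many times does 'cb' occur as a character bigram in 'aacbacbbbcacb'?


Scanning 'aacbacbbbcacb' for bigram 'cb':
  Position 0: 'aa' -> no
  Position 1: 'ac' -> no
  Position 2: 'cb' -> MATCH
  Position 3: 'ba' -> no
  Position 4: 'ac' -> no
  Position 5: 'cb' -> MATCH
  Position 6: 'bb' -> no
  Position 7: 'bb' -> no
  Position 8: 'bc' -> no
  Position 9: 'ca' -> no
  Position 10: 'ac' -> no
  Position 11: 'cb' -> MATCH
Total matches: 3

3


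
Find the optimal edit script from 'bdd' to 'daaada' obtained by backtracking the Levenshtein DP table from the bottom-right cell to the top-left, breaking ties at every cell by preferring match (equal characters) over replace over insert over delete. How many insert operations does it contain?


Edit distance = 5. Backtracking from cell (3, 6) with preference match > replace > insert > delete,
then listing the resulting alignment 'bdd' -> 'daaada' left to right:
  Step 1: insert 'd' [insertion #1]
  Step 2: insert 'a' [insertion #2]
  Step 3: insert 'a' [insertion #3]
  Step 4: replace b->a
  Step 5: keep 'd'
  Step 6: replace d->a
Total insertions: 3

3


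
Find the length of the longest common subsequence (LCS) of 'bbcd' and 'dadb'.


DP table for LCS of 'bbcd' and 'dadb':
       d  a  d  b
    0  0  0  0  0
  b 0  0  0  0  1
  b 0  0  0  0  1
  c 0  0  0  0  1
  d 0  1  1  1  1
LCS: 'b'
LCS length = 1

1


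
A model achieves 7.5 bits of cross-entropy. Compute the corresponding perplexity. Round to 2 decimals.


Perplexity formula: PP = 2^H
H = 7.5
PP = 2^7.5
Decompose: 2^7.5 = 2^7 * 2^0.5 = 2^7 * sqrt(2)
2^7 = 128, sqrt(2) ~ 1.4142136
PP ~ 128 * 1.4142136 = 181.0193408
Rounded to 2 decimals: 181.02

181.02


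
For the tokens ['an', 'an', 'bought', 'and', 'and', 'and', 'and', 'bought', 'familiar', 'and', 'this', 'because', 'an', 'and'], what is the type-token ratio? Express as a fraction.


Tokens: 14
Unique types: ('an', 'and', 'because', 'bought', 'familiar', 'this') = 6
TTR = 6/14
Simplify: divide both by 2 -> 3/7
TTR = 3/7

3/7


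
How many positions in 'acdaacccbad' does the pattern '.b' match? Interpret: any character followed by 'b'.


Pattern: .b means any character followed by 'b'.
Scanning 'acdaacccbad' position-by-position:
  Pos 0: window 'ac' -> no
  Pos 1: window 'cd' -> no
  Pos 2: window 'da' -> no
  Pos 3: window 'aa' -> no
  Pos 4: window 'ac' -> no
  Pos 5: window 'cc' -> no
  Pos 6: window 'cc' -> no
  Pos 7: window 'cb' -> MATCH
  Pos 8: window 'ba' -> no
  Pos 9: window 'ad' -> no
  Pos 10: window 'd' -> no
Total matches: 1

1


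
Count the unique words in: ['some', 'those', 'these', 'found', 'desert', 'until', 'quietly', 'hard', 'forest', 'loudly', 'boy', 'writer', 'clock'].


Listing all tokens and tracking unique types:
  Token 1: 'some' -> NEW (unique so far: 1)
  Token 2: 'those' -> NEW (unique so far: 2)
  Token 3: 'these' -> NEW (unique so far: 3)
  Token 4: 'found' -> NEW (unique so far: 4)
  Token 5: 'desert' -> NEW (unique so far: 5)
  Token 6: 'until' -> NEW (unique so far: 6)
  Token 7: 'quietly' -> NEW (unique so far: 7)
  Token 8: 'hard' -> NEW (unique so far: 8)
  Token 9: 'forest' -> NEW (unique so far: 9)
  Token 10: 'loudly' -> NEW (unique so far: 10)
  Token 11: 'boy' -> NEW (unique so far: 11)
  Token 12: 'writer' -> NEW (unique so far: 12)
  Token 13: 'clock' -> NEW (unique so far: 13)
Unique types: ('boy', 'clock', 'desert', 'forest', 'found', 'hard', 'loudly', 'quietly', 'some', 'these', 'those', 'until', 'writer')
Vocabulary size: 13

13


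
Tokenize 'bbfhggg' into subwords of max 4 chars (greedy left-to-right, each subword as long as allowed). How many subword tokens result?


'bbfhggg' has 7 characters.
Chunking with max size 4:
  Chunk 1: 'bbfh' (positions 0-3)
  Chunk 2: 'ggg' (positions 4-6)
Total chunks: ceil(7 / 4) = 2

2


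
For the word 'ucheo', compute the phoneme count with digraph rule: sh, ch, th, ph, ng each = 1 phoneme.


Parsing 'ucheo' greedily, digraphs first:
  'u' -> vowel phoneme (phonemes so far: 1)
  'ch' -> digraph (1 consonant phoneme) (phonemes so far: 2)
  'e' -> vowel phoneme (phonemes so far: 3)
  'o' -> vowel phoneme (phonemes so far: 4)
Total phonemes: 4

4


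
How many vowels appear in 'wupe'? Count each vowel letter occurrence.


Scanning each character of 'wupe':
  Position 1: 'w' -> consonant (running count: 0)
  Position 2: 'u' -> vowel (running count: 1)
  Position 3: 'p' -> consonant (running count: 1)
  Position 4: 'e' -> vowel (running count: 2)
Total vowels: 2

2


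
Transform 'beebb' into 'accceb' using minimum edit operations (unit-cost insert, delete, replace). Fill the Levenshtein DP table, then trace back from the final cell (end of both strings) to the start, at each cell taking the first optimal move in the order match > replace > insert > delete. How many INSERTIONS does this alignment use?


Edit distance = 5. Backtracking from cell (5, 6) with preference match > replace > insert > delete,
then listing the resulting alignment 'beebb' -> 'accceb' left to right:
  Step 1: insert 'a' [insertion #1]
  Step 2: replace b->c
  Step 3: replace e->c
  Step 4: replace e->c
  Step 5: replace b->e
  Step 6: keep 'b'
Total insertions: 1

1
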